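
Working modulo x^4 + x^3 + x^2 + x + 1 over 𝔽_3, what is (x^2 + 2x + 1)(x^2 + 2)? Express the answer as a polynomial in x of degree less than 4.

Multiply in 𝔽_3[x]: (x^2 + 2x + 1)·(x^2 + 2) = x^4 + 2x^3 + x + 2.
Reduce using x^4 ≡ 2x^3 + 2x^2 + 2x + 2 (mod x^4 + x^3 + x^2 + x + 1).
Reduced: x^3 + 2x^2 + 1.

x^3 + 2x^2 + 1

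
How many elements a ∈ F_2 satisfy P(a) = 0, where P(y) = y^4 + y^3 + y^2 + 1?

Evaluate at each of the 2 elements of F_2:
P(0) = 1; P(1) = 0 → root.
Roots: {1}.

1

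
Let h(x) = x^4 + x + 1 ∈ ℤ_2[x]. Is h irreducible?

Yes

Check for roots in ℤ_2: h(0) = 1; h(1) = 1.
No roots, so no linear factors.
Monic irreducibles of degree 2 over GF(2): x^2 + x + 1.
None of them divide h (all give nonzero remainder).
No irreducible factor of degree ≤ 2 exists, so h is irreducible over GF(2).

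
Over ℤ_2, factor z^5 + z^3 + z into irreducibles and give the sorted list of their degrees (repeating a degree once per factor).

Write h(z) = z^5 + z^3 + z.
Roots in ℤ_2: h(0) = 0 → root; h(1) = 1.
Linear factors from roots: (z).
Complete factorization: h(z) = (z)·(z^2 + z + 1)^2.
Factor degrees with multiplicity: 1 + 2 + 2 = 5.

1, 2, 2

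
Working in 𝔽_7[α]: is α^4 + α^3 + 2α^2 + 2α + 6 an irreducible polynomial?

No

Write h(α) = α^4 + α^3 + 2α^2 + 2α + 6.
Check for roots in 𝔽_7: h(0) = 6; h(1) = 5; h(2) = 0 → root; h(3) = 5; h(4) = 2; h(5) = 4; h(6) = 6.
h(2) = 0, so (α − 2) divides h(α); h is reducible.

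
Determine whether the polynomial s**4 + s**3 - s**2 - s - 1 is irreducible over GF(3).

Yes

Write m(s) = s**4 + s**3 - s**2 - s - 1.
Check for roots in GF(3): m(0) = 2; m(1) = 2; m(2) = 2.
No roots, so no linear factors.
Monic irreducibles of degree 2 over GF(3): s**2 + 1, s**2 + s - 1, s**2 - s - 1.
None of them divide m (all give nonzero remainder).
No irreducible factor of degree ≤ 2 exists, so m is irreducible over GF(3).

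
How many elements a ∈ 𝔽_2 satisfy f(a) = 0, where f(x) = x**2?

1

Evaluate at each of the 2 elements of 𝔽_2:
f(0) = 0 → root; f(1) = 1.
Roots: {0}.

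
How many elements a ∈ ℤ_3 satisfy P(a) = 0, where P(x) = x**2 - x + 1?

Evaluate at each of the 3 elements of ℤ_3:
P(0) = 1; P(1) = 1; P(2) = 0 → root.
Roots: {2}.

1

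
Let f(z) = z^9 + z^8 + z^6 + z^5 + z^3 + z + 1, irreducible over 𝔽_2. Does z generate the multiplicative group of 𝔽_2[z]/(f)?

|GF(2^9)^×| = 2^9 − 1 = 511. Prime factorization: 511 = 7·73.
f is primitive ⇔ z has order 511 in GF(2)[z]/(f), i.e. z^(511/q) ≠ 1 for each prime q | 511.
z^(73) mod f = z^6 + z^5 + z^3 + z^2 + z + 1.
z^(7) mod f = z^7.
None equal 1, so z has full order 511; f is primitive.

Yes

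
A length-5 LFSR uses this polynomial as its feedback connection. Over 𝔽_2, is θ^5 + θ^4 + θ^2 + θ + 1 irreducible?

Yes

Write P(θ) = θ^5 + θ^4 + θ^2 + θ + 1.
Check for roots in 𝔽_2: P(0) = 1; P(1) = 1.
No roots, so no linear factors.
Monic irreducibles of degree 2 over GF(2): θ^2 + θ + 1.
None of them divide P (all give nonzero remainder).
No irreducible factor of degree ≤ 2 exists, so P is irreducible over GF(2).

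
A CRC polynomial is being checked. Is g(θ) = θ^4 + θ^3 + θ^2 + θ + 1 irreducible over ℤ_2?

Yes

Check for roots in ℤ_2: g(0) = 1; g(1) = 1.
No roots, so no linear factors.
Monic irreducibles of degree 2 over GF(2): θ^2 + θ + 1.
None of them divide g (all give nonzero remainder).
No irreducible factor of degree ≤ 2 exists, so g is irreducible over GF(2).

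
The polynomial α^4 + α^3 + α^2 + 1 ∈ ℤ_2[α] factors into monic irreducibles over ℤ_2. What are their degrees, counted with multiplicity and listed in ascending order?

1, 3

Write h(α) = α^4 + α^3 + α^2 + 1.
Roots in ℤ_2: h(0) = 1; h(1) = 0 → root.
Linear factors from roots: (α + 1).
Complete factorization: h(α) = (α + 1)·(α^3 + α + 1).
Factor degrees with multiplicity: 1 + 3 = 4.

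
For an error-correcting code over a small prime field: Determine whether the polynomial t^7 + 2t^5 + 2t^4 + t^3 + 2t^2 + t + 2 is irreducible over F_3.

Yes

Write h(t) = t^7 + 2t^5 + 2t^4 + t^3 + 2t^2 + t + 2.
Check for roots in F_3: h(0) = 2; h(1) = 2; h(2) = 1.
No roots, so no linear factors.
Monic irreducibles of degree 2 over GF(3): t^2 + 1, t^2 + t + 2, t^2 + 2t + 2.
None of them divide h (all give nonzero remainder).
Degree-3 irreducible divisors: test the 8 monic irreducibles of degree 3 over GF(3).
None of them divide h (all give nonzero remainder).
No irreducible factor of degree ≤ 3 exists, so h is irreducible over GF(3).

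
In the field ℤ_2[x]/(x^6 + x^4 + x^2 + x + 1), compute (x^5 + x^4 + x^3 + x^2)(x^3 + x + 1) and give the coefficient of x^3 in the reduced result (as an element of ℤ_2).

Multiply in ℤ_2[x]: (x^5 + x^4 + x^3 + x^2)·(x^3 + x + 1) = x^8 + x^7 + x^5 + x^2.
Reduce using x^6 ≡ x^4 + x^2 + x + 1 (mod x^6 + x^4 + x^2 + x + 1).
Reduced: 1.

0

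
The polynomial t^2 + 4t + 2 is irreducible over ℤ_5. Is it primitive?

Yes

Write f(t) = t^2 + 4t + 2.
|GF(5^2)^×| = 5^2 − 1 = 24. Prime factorization: 24 = 2^3·3.
f is primitive ⇔ t has order 24 in GF(5)[t]/(f), i.e. t^(24/q) ≠ 1 for each prime q | 24.
t^(12) mod f = 4.
t^(8) mod f = 2t + 1.
None equal 1, so t has full order 24; f is primitive.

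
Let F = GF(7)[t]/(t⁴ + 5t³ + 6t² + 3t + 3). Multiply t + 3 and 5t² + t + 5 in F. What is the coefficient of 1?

Multiply in GF(7)[t]: (t + 3)·(5t² + t + 5) = 5t³ + 2t² + t + 1.
Reduced: 5t³ + 2t² + t + 1.

1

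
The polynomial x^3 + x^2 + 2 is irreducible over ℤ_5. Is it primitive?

Yes

Write f(x) = x^3 + x^2 + 2.
|GF(5^3)^×| = 5^3 − 1 = 124. Prime factorization: 124 = 2^2·31.
f is primitive ⇔ x has order 124 in GF(5)[x]/(f), i.e. x^(124/q) ≠ 1 for each prime q | 124.
x^(62) mod f = 4.
x^(4) mod f = x^2 + 3x + 2.
None equal 1, so x has full order 124; f is primitive.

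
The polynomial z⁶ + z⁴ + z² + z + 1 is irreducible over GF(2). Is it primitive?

No

Write f(z) = z⁶ + z⁴ + z² + z + 1.
|GF(2^6)^×| = 2^6 − 1 = 63. Prime factorization: 63 = 3^2·7.
f is primitive ⇔ z has order 63 in GF(2)[z]/(f), i.e. z^(63/q) ≠ 1 for each prime q | 63.
z^(21) mod f = 1
z^(9) mod f = z⁴ + z² + z.
Since z^(21) = 1, the order of z divides 21 < 63; not primitive.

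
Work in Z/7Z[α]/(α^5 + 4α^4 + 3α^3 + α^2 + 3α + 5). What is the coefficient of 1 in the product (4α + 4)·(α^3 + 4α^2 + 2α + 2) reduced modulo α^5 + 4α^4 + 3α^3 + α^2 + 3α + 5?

1

Multiply in Z/7Z[α]: (4α + 4)·(α^3 + 4α^2 + 2α + 2) = 4α^4 + 6α^3 + 3α^2 + 2α + 1.
Reduced: 4α^4 + 6α^3 + 3α^2 + 2α + 1.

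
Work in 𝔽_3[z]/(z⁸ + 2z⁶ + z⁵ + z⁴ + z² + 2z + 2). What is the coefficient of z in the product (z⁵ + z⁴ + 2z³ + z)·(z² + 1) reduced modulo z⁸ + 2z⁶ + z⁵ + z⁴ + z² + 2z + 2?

Multiply in 𝔽_3[z]: (z⁵ + z⁴ + 2z³ + z)·(z² + 1) = z⁷ + z⁶ + z⁴ + z.
Reduced: z⁷ + z⁶ + z⁴ + z.

1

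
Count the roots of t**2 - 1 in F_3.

2

Write f(t) = t**2 - 1.
Evaluate at each of the 3 elements of F_3:
f(0) = 2; f(1) = 0 → root; f(2) = 0 → root.
Roots: {1, 2}.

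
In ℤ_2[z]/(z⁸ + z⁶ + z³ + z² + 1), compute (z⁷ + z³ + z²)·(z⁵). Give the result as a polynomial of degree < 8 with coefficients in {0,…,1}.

Multiply in ℤ_2[z]: (z⁷ + z³ + z²)·(z⁵) = z¹² + z⁸ + z⁷.
Reduce using z⁸ ≡ z⁶ + z³ + z² + 1 (mod z⁸ + z⁶ + z³ + z² + 1).
Reduced: z⁶ + z⁵ + z².

z^6 + z^5 + z^2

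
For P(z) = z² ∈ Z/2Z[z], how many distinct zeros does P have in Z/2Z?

Evaluate at each of the 2 elements of Z/2Z:
P(0) = 0 → root; P(1) = 1.
Roots: {0}.

1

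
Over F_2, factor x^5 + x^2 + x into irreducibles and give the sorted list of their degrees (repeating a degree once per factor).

1, 4

Write f(x) = x^5 + x^2 + x.
Roots in F_2: f(0) = 0 → root; f(1) = 1.
Linear factors from roots: (x).
Complete factorization: f(x) = (x)·(x^4 + x + 1).
Factor degrees with multiplicity: 1 + 4 = 5.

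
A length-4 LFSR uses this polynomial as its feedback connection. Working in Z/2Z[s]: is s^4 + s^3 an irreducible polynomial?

Write f(s) = s^4 + s^3.
Check for roots in Z/2Z: f(0) = 0 → root; f(1) = 0 → root.
f(0) = 0, so (s) divides f(s); f is reducible.

No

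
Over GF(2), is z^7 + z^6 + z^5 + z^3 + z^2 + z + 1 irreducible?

Yes

Write m(z) = z^7 + z^6 + z^5 + z^3 + z^2 + z + 1.
Check for roots in GF(2): m(0) = 1; m(1) = 1.
No roots, so no linear factors.
Monic irreducibles of degree 2 over GF(2): z^2 + z + 1.
None of them divide m (all give nonzero remainder).
Monic irreducibles of degree 3 over GF(2): z^3 + z + 1, z^3 + z^2 + 1.
None of them divide m (all give nonzero remainder).
No irreducible factor of degree ≤ 3 exists, so m is irreducible over GF(2).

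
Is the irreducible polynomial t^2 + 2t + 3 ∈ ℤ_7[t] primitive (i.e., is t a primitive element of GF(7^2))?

Yes

Write f(t) = t^2 + 2t + 3.
|GF(7^2)^×| = 7^2 − 1 = 48. Prime factorization: 48 = 2^4·3.
f is primitive ⇔ t has order 48 in GF(7)[t]/(f), i.e. t^(48/q) ≠ 1 for each prime q | 48.
t^(24) mod f = 6.
t^(16) mod f = 2.
None equal 1, so t has full order 48; f is primitive.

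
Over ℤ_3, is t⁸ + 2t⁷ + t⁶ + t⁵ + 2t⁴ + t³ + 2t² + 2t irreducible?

No

Write h(t) = t⁸ + 2t⁷ + t⁶ + t⁵ + 2t⁴ + t³ + 2t² + 2t.
Check for roots in ℤ_3: h(0) = 0 → root; h(1) = 0 → root; h(2) = 0 → root.
h(0) = 0, so (t) divides h(t); h is reducible.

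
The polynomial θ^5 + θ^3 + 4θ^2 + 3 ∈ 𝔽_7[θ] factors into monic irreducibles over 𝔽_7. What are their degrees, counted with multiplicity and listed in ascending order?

1, 1, 3

Write g(θ) = θ^5 + θ^3 + 4θ^2 + 3.
Linear factors from roots: (θ + 3), (θ + 2).
Complete factorization: g(θ) = (θ + 2)·(θ + 3)·(θ^3 + 2θ^2 + 6θ + 4).
Factor degrees with multiplicity: 1 + 1 + 3 = 5.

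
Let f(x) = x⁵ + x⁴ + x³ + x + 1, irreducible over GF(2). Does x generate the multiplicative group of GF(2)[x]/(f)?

Yes

|GF(2^5)^×| = 2^5 − 1 = 31. Prime factorization: 31 = 31.
f is primitive ⇔ x has order 31 in GF(2)[x]/(f), i.e. x^(31/q) ≠ 1 for each prime q | 31.
x^(1) mod f = x.
None equal 1, so x has full order 31; f is primitive.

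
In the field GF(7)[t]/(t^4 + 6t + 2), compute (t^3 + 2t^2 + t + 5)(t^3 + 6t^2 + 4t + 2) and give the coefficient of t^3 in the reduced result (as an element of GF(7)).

1

Multiply in GF(7)[t]: (t^3 + 2t^2 + t + 5)·(t^3 + 6t^2 + 4t + 2) = t^6 + t^5 + 3t^4 + 3t^2 + t + 3.
Reduce using t^4 ≡ t + 5 (mod t^4 + 6t + 2).
Reduced: t^3 + 2t^2 + 2t + 4.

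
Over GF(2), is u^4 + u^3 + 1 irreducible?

Yes

Write h(u) = u^4 + u^3 + 1.
Check for roots in GF(2): h(0) = 1; h(1) = 1.
No roots, so no linear factors.
Monic irreducibles of degree 2 over GF(2): u^2 + u + 1.
None of them divide h (all give nonzero remainder).
No irreducible factor of degree ≤ 2 exists, so h is irreducible over GF(2).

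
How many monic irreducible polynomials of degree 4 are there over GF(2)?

By the necklace-counting formula, N_2(4) = (1/4) Σ_{d|4} μ(4/d)·2^d.
Divisors of 4: 1, 2, 4; μ(4/d) for each: 0, -1, 1.
Σ = − 2^2 + 2^4 = 12.
N = 12/4 = 3.

3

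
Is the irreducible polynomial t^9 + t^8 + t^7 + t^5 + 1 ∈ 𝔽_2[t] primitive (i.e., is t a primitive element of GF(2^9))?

Write f(t) = t^9 + t^8 + t^7 + t^5 + 1.
|GF(2^9)^×| = 2^9 − 1 = 511. Prime factorization: 511 = 7·73.
f is primitive ⇔ t has order 511 in GF(2)[t]/(f), i.e. t^(511/q) ≠ 1 for each prime q | 511.
t^(73) mod f = 1
t^(7) mod f = t^7.
Since t^(73) = 1, the order of t divides 73 < 511; not primitive.

No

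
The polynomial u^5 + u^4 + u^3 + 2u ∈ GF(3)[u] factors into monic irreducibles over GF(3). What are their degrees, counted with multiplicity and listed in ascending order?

Write f(u) = u^5 + u^4 + u^3 + 2u.
Roots in GF(3): f(0) = 0 → root; f(1) = 2; f(2) = 0 → root.
Linear factors from roots: (u), (u + 1).
Complete factorization: f(u) = (u)·(u + 1)^2·(u^2 + 2u + 2).
Factor degrees with multiplicity: 1 + 1 + 1 + 2 = 5.

1, 1, 1, 2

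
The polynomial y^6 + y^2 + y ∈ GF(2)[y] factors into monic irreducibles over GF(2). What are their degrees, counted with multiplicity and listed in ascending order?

Write g(y) = y^6 + y^2 + y.
Roots in GF(2): g(0) = 0 → root; g(1) = 1.
Linear factors from roots: (y).
Complete factorization: g(y) = (y)·(y^2 + y + 1)·(y^3 + y^2 + 1).
Factor degrees with multiplicity: 1 + 2 + 3 = 6.

1, 2, 3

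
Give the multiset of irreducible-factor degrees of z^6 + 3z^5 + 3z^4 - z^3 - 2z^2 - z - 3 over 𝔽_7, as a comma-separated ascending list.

1, 1, 2, 2

Write g(z) = z^6 + 3z^5 + 3z^4 - z^3 - 2z^2 - z - 3.
Linear factors from roots: (z - 1), (z + 3).
Complete factorization: g(z) = (z + 3)·(z - 1)·(z^2 - 3z + 1)^2.
Factor degrees with multiplicity: 1 + 1 + 2 + 2 = 6.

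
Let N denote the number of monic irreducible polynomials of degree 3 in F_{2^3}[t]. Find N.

The number of monic irreducibles of degree 3 over GF(8) is (1/3)·Σ_{d∣3} μ(3/d) 8^d.
Divisors of 3: 1, 3; μ(3/d) for each: -1, 1.
Σ = − 8^1 + 8^3 = 504.
N = 504/3 = 168.

168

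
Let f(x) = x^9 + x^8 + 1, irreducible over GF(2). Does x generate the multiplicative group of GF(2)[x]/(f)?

No

|GF(2^9)^×| = 2^9 − 1 = 511. Prime factorization: 511 = 7·73.
f is primitive ⇔ x has order 511 in GF(2)[x]/(f), i.e. x^(511/q) ≠ 1 for each prime q | 511.
x^(73) mod f = 1
x^(7) mod f = x^7.
Since x^(73) = 1, the order of x divides 73 < 511; not primitive.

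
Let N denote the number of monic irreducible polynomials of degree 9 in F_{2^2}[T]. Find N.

29120

x^(4^9) − x is the product of all monic irreducibles of degree dividing 9; Möbius inversion gives N = (1/9) Σ μ(9/d)·4^d.
Divisors of 9: 1, 3, 9; μ(9/d) for each: 0, -1, 1.
Σ = − 4^3 + 4^9 = 262080.
N = 262080/9 = 29120.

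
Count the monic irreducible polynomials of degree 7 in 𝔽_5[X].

11160

The number of monic irreducibles of degree 7 over GF(5) is (1/7)·Σ_{d∣7} μ(7/d) 5^d.
Divisors of 7: 1, 7; μ(7/d) for each: -1, 1.
Σ = − 5^1 + 5^7 = 78120.
N = 78120/7 = 11160.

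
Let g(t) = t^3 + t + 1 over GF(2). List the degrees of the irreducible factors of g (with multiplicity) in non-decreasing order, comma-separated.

Roots in GF(2): g(0) = 1; g(1) = 1.
Complete factorization: g(t) = (t^3 + t + 1).
Factor degrees with multiplicity: 3 = 3.

3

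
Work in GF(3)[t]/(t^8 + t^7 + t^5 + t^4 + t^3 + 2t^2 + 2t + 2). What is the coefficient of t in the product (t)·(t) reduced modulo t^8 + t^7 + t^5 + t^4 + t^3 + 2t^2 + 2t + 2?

0

Multiply in GF(3)[t]: (t)·(t) = t^2.
Reduced: t^2.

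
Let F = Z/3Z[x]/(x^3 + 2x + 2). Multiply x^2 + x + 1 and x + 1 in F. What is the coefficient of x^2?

2

Multiply in Z/3Z[x]: (x^2 + x + 1)·(x + 1) = x^3 + 2x^2 + 2x + 1.
Reduce using x^3 ≡ x + 1 (mod x^3 + 2x + 2).
Reduced: 2x^2 + 2.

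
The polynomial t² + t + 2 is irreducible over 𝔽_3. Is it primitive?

Yes

Write f(t) = t² + t + 2.
|GF(3^2)^×| = 3^2 − 1 = 8. Prime factorization: 8 = 2^3.
f is primitive ⇔ t has order 8 in GF(3)[t]/(f), i.e. t^(8/q) ≠ 1 for each prime q | 8.
t^(4) mod f = 2.
None equal 1, so t has full order 8; f is primitive.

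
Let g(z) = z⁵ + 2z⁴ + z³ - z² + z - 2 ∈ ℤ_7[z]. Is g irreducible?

Check for roots in ℤ_7: g(0) = 5; g(1) = 2; g(2) = 5; g(3) = 4; g(4) = 4; g(5) = 5; g(6) = 3.
No roots, so no linear factors.
Degree-2 irreducible divisors: test the 21 monic irreducibles of degree 2 over GF(7).
None of them divide g (all give nonzero remainder).
No irreducible factor of degree ≤ 2 exists, so g is irreducible over GF(7).

Yes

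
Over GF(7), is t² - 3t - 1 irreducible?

Write g(t) = t² - 3t - 1.
Check for roots in GF(7): g(0) = 6; g(1) = 4; g(2) = 4; g(3) = 6; g(4) = 3; g(5) = 2; g(6) = 3.
No roots. A degree-2 polynomial over a field with no linear factor is irreducible.

Yes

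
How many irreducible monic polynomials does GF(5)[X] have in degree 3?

40

x^(5^3) − x is the product of all monic irreducibles of degree dividing 3; Möbius inversion gives N = (1/3) Σ μ(3/d)·5^d.
Divisors of 3: 1, 3; μ(3/d) for each: -1, 1.
Σ = − 5^1 + 5^3 = 120.
N = 120/3 = 40.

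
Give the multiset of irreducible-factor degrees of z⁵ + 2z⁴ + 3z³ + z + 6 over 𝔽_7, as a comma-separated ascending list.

Write f(z) = z⁵ + 2z⁴ + 3z³ + z + 6.
Complete factorization: f(z) = (z⁵ + 2z⁴ + 3z³ + z + 6).
Factor degrees with multiplicity: 5 = 5.

5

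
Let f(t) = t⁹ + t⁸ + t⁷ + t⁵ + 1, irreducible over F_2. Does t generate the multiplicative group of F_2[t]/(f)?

No

|GF(2^9)^×| = 2^9 − 1 = 511. Prime factorization: 511 = 7·73.
f is primitive ⇔ t has order 511 in GF(2)[t]/(f), i.e. t^(511/q) ≠ 1 for each prime q | 511.
t^(73) mod f = 1
t^(7) mod f = t⁷.
Since t^(73) = 1, the order of t divides 73 < 511; not primitive.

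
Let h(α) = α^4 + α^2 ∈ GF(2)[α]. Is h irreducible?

No

Check for roots in GF(2): h(0) = 0 → root; h(1) = 0 → root.
h(0) = 0, so (α) divides h(α); h is reducible.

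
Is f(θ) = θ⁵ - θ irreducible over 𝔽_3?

Check for roots in 𝔽_3: f(0) = 0 → root; f(1) = 0 → root; f(2) = 0 → root.
f(0) = 0, so (θ) divides f(θ); f is reducible.

No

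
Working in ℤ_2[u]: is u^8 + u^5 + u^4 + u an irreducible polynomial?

Write P(u) = u^8 + u^5 + u^4 + u.
Check for roots in ℤ_2: P(0) = 0 → root; P(1) = 0 → root.
P(0) = 0, so (u) divides P(u); P is reducible.

No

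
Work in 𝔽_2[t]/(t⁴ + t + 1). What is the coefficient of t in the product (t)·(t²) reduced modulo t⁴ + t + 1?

0

Multiply in 𝔽_2[t]: (t)·(t²) = t³.
Reduced: t³.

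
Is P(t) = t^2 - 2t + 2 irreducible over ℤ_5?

No

Check for roots in ℤ_5: P(0) = 2; P(1) = 1; P(2) = 2; P(3) = 0 → root; P(4) = 0 → root.
P(3) = 0, so (t − 3) divides P(t); P is reducible.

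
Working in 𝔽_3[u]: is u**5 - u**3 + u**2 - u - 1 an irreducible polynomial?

Write m(u) = u**5 - u**3 + u**2 - u - 1.
Check for roots in 𝔽_3: m(0) = 2; m(1) = 2; m(2) = 1.
No roots, so no linear factors.
Monic irreducibles of degree 2 over GF(3): u**2 + 1, u**2 + u - 1, u**2 - u - 1.
None of them divide m (all give nonzero remainder).
No irreducible factor of degree ≤ 2 exists, so m is irreducible over GF(3).

Yes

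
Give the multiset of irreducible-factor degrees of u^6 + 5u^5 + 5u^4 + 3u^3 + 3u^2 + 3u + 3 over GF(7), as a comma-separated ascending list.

3, 3

Write h(u) = u^6 + 5u^5 + 5u^4 + 3u^3 + 3u^2 + 3u + 3.
Complete factorization: h(u) = (u^3 + 6u^2 + u + 5)·(u^3 + 6u^2 + 3u + 2).
Factor degrees with multiplicity: 3 + 3 = 6.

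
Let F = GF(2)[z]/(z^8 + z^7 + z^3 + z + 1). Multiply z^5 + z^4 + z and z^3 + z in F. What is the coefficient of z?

Multiply in GF(2)[z]: (z^5 + z^4 + z)·(z^3 + z) = z^8 + z^7 + z^6 + z^5 + z^4 + z^2.
Reduce using z^8 ≡ z^7 + z^3 + z + 1 (mod z^8 + z^7 + z^3 + z + 1).
Reduced: z^6 + z^5 + z^4 + z^3 + z^2 + z + 1.

1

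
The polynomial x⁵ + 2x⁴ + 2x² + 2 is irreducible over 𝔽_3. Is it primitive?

Write f(x) = x⁵ + 2x⁴ + 2x² + 2.
|GF(3^5)^×| = 3^5 − 1 = 242. Prime factorization: 242 = 2·11^2.
f is primitive ⇔ x has order 242 in GF(3)[x]/(f), i.e. x^(242/q) ≠ 1 for each prime q | 242.
x^(121) mod f = 1
x^(22) mod f = x⁴ + x³ + 2x².
Since x^(121) = 1, the order of x divides 121 < 242; not primitive.

No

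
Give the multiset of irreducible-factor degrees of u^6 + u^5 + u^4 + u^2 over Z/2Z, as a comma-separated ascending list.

Write g(u) = u^6 + u^5 + u^4 + u^2.
Roots in Z/2Z: g(0) = 0 → root; g(1) = 0 → root.
Linear factors from roots: (u), (u + 1).
Complete factorization: g(u) = (u + 1)·(u)^2·(u^3 + u + 1).
Factor degrees with multiplicity: 1 + 1 + 1 + 3 = 6.

1, 1, 1, 3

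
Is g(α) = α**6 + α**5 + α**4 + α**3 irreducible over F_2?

Check for roots in F_2: g(0) = 0 → root; g(1) = 0 → root.
g(0) = 0, so (α) divides g(α); g is reducible.

No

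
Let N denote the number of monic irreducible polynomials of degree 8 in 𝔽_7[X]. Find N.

720300

The number of monic irreducibles of degree 8 over GF(7) is (1/8)·Σ_{d∣8} μ(8/d) 7^d.
Divisors of 8: 1, 2, 4, 8; μ(8/d) for each: 0, 0, -1, 1.
Σ = − 7^4 + 7^8 = 5762400.
N = 5762400/8 = 720300.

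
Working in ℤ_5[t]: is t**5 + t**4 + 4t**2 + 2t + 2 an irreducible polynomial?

Write f(t) = t**5 + t**4 + 4t**2 + 2t + 2.
Check for roots in ℤ_5: f(0) = 2; f(1) = 0 → root; f(2) = 0 → root; f(3) = 3; f(4) = 4.
f(1) = 0, so (t − 1) divides f(t); f is reducible.

No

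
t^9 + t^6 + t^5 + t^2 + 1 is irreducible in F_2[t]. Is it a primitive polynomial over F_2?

Write f(t) = t^9 + t^6 + t^5 + t^2 + 1.
|GF(2^9)^×| = 2^9 − 1 = 511. Prime factorization: 511 = 7·73.
f is primitive ⇔ t has order 511 in GF(2)[t]/(f), i.e. t^(511/q) ≠ 1 for each prime q | 511.
t^(73) mod f = 1
t^(7) mod f = t^7.
Since t^(73) = 1, the order of t divides 73 < 511; not primitive.

No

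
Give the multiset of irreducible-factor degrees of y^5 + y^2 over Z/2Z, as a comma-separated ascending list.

1, 1, 1, 2

Write h(y) = y^5 + y^2.
Roots in Z/2Z: h(0) = 0 → root; h(1) = 0 → root.
Linear factors from roots: (y), (y + 1).
Complete factorization: h(y) = (y + 1)·(y)^2·(y^2 + y + 1).
Factor degrees with multiplicity: 1 + 1 + 1 + 2 = 5.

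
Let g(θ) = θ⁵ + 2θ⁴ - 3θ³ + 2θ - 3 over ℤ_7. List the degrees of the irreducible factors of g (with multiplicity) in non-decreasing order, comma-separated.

Complete factorization: g(θ) = (θ⁵ + 2θ⁴ - 3θ³ + 2θ - 3).
Factor degrees with multiplicity: 5 = 5.

5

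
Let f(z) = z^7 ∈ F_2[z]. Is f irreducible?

No

Check for roots in F_2: f(0) = 0 → root; f(1) = 1.
f(0) = 0, so (z) divides f(z); f is reducible.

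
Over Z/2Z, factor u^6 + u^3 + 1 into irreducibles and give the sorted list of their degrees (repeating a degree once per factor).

Write h(u) = u^6 + u^3 + 1.
Roots in Z/2Z: h(0) = 1; h(1) = 1.
Complete factorization: h(u) = (u^6 + u^3 + 1).
Factor degrees with multiplicity: 6 = 6.

6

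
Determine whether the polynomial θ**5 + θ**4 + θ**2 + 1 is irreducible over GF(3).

Yes

Write f(θ) = θ**5 + θ**4 + θ**2 + 1.
Check for roots in GF(3): f(0) = 1; f(1) = 1; f(2) = 2.
No roots, so no linear factors.
Monic irreducibles of degree 2 over GF(3): θ**2 + 1, θ**2 + θ - 1, θ**2 - θ - 1.
None of them divide f (all give nonzero remainder).
No irreducible factor of degree ≤ 2 exists, so f is irreducible over GF(3).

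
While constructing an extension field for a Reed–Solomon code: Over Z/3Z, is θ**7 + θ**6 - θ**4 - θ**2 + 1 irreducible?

Yes

Write h(θ) = θ**7 + θ**6 - θ**4 - θ**2 + 1.
Check for roots in Z/3Z: h(0) = 1; h(1) = 1; h(2) = 2.
No roots, so no linear factors.
Monic irreducibles of degree 2 over GF(3): θ**2 + 1, θ**2 + θ - 1, θ**2 - θ - 1.
None of them divide h (all give nonzero remainder).
Degree-3 irreducible divisors: test the 8 monic irreducibles of degree 3 over GF(3).
None of them divide h (all give nonzero remainder).
No irreducible factor of degree ≤ 3 exists, so h is irreducible over GF(3).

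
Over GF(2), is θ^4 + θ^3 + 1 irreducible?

Yes

Write P(θ) = θ^4 + θ^3 + 1.
Check for roots in GF(2): P(0) = 1; P(1) = 1.
No roots, so no linear factors.
Monic irreducibles of degree 2 over GF(2): θ^2 + θ + 1.
None of them divide P (all give nonzero remainder).
No irreducible factor of degree ≤ 2 exists, so P is irreducible over GF(2).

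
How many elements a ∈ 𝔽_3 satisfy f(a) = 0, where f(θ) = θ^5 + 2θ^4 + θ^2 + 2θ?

Evaluate at each of the 3 elements of 𝔽_3:
f(0) = 0 → root; f(1) = 0 → root; f(2) = 0 → root.
Roots: {0, 1, 2}.

3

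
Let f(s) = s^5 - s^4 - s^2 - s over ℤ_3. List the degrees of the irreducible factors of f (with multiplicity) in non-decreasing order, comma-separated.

Roots in ℤ_3: f(0) = 0 → root; f(1) = 1; f(2) = 1.
Linear factors from roots: (s).
Complete factorization: f(s) = (s)·(s^2 + 1)·(s^2 - s - 1).
Factor degrees with multiplicity: 1 + 2 + 2 = 5.

1, 2, 2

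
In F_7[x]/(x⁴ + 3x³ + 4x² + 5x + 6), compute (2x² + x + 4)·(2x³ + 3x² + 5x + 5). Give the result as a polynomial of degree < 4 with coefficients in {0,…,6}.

3x^3 + 2x^2 + 2

Multiply in F_7[x]: (2x² + x + 4)·(2x³ + 3x² + 5x + 5) = 4x⁵ + x⁴ + 6x² + 4x + 6.
Reduce using x⁴ ≡ 4x³ + 3x² + 2x + 1 (mod x⁴ + 3x³ + 4x² + 5x + 6).
Reduced: 3x³ + 2x² + 2.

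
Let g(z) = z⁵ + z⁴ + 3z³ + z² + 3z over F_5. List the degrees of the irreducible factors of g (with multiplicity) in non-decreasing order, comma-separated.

1, 1, 3

Roots in F_5: g(0) = 0 → root; g(1) = 4; g(2) = 2; g(3) = 3; g(4) = 0 → root.
Linear factors from roots: (z), (z + 1).
Complete factorization: g(z) = (z)·(z + 1)·(z³ + 3z + 3).
Factor degrees with multiplicity: 1 + 1 + 3 = 5.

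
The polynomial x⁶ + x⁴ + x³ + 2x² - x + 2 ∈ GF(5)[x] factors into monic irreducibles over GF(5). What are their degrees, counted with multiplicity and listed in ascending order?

2, 2, 2

Write f(x) = x⁶ + x⁴ + x³ + 2x² - x + 2.
Roots in GF(5): f(0) = 2; f(1) = 1; f(2) = 1; f(3) = 4; f(4) = 1.
Complete factorization: f(x) = (x² - 2x - 2)·(x² - 2x - 1)·(x² - x + 1).
Factor degrees with multiplicity: 2 + 2 + 2 = 6.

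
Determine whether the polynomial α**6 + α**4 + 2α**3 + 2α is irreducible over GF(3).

Write m(α) = α**6 + α**4 + 2α**3 + 2α.
Check for roots in GF(3): m(0) = 0 → root; m(1) = 0 → root; m(2) = 1.
m(0) = 0, so (α) divides m(α); m is reducible.

No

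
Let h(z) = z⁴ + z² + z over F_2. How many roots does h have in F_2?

Evaluate at each of the 2 elements of F_2:
h(0) = 0 → root; h(1) = 1.
Roots: {0}.

1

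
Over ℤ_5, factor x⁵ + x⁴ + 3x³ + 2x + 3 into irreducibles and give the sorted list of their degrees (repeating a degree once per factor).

1, 1, 1, 2

Write h(x) = x⁵ + x⁴ + 3x³ + 2x + 3.
Roots in ℤ_5: h(0) = 3; h(1) = 0 → root; h(2) = 4; h(3) = 4; h(4) = 3.
Linear factors from roots: (x + 4).
Complete factorization: h(x) = (x + 4)^3·(x² + 4x + 2).
Factor degrees with multiplicity: 1 + 1 + 1 + 2 = 5.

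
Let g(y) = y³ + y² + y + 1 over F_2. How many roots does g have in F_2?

1

Evaluate at each of the 2 elements of F_2:
g(0) = 1; g(1) = 0 → root.
Roots: {1}.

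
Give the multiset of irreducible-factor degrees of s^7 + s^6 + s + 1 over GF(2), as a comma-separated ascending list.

Write g(s) = s^7 + s^6 + s + 1.
Roots in GF(2): g(0) = 1; g(1) = 0 → root.
Linear factors from roots: (s + 1).
Complete factorization: g(s) = (s + 1)^3·(s^2 + s + 1)^2.
Factor degrees with multiplicity: 1 + 1 + 1 + 2 + 2 = 7.

1, 1, 1, 2, 2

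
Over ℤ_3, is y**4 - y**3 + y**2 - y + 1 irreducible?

Write g(y) = y**4 - y**3 + y**2 - y + 1.
Check for roots in ℤ_3: g(0) = 1; g(1) = 1; g(2) = 2.
No roots, so no linear factors.
Monic irreducibles of degree 2 over GF(3): y**2 + 1, y**2 + y - 1, y**2 - y - 1.
None of them divide g (all give nonzero remainder).
No irreducible factor of degree ≤ 2 exists, so g is irreducible over GF(3).

Yes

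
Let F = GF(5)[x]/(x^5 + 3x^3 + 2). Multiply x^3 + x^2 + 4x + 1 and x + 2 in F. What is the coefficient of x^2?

Multiply in GF(5)[x]: (x^3 + x^2 + 4x + 1)·(x + 2) = x^4 + 3x^3 + x^2 + 4x + 2.
Reduced: x^4 + 3x^3 + x^2 + 4x + 2.

1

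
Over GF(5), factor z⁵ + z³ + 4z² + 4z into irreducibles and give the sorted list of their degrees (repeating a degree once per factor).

1, 1, 1, 2

Write h(z) = z⁵ + z³ + 4z² + 4z.
Roots in GF(5): h(0) = 0 → root; h(1) = 0 → root; h(2) = 4; h(3) = 3; h(4) = 3.
Linear factors from roots: (z), (z + 4).
Complete factorization: h(z) = (z)·(z + 4)^2·(z² + 2z + 4).
Factor degrees with multiplicity: 1 + 1 + 1 + 2 = 5.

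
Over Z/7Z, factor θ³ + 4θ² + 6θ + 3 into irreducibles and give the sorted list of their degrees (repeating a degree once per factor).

Write h(θ) = θ³ + 4θ² + 6θ + 3.
Linear factors from roots: (θ + 6), (θ + 4), (θ + 1).
Complete factorization: h(θ) = (θ + 1)·(θ + 4)·(θ + 6).
Factor degrees with multiplicity: 1 + 1 + 1 = 3.

1, 1, 1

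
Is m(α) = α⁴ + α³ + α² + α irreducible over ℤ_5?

Check for roots in ℤ_5: m(0) = 0 → root; m(1) = 4; m(2) = 0 → root; m(3) = 0 → root; m(4) = 0 → root.
m(0) = 0, so (α) divides m(α); m is reducible.

No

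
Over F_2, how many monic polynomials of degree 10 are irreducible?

By the necklace-counting formula, N_2(10) = (1/10) Σ_{d|10} μ(10/d)·2^d.
Divisors of 10: 1, 2, 5, 10; μ(10/d) for each: 1, -1, -1, 1.
Σ = 2^1 − 2^2 − 2^5 + 2^10 = 990.
N = 990/10 = 99.

99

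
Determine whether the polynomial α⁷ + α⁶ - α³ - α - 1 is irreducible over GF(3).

Yes

Write f(α) = α⁷ + α⁶ - α³ - α - 1.
Check for roots in GF(3): f(0) = 2; f(1) = 2; f(2) = 1.
No roots, so no linear factors.
Monic irreducibles of degree 2 over GF(3): α² + 1, α² + α - 1, α² - α - 1.
None of them divide f (all give nonzero remainder).
Degree-3 irreducible divisors: test the 8 monic irreducibles of degree 3 over GF(3).
None of them divide f (all give nonzero remainder).
No irreducible factor of degree ≤ 3 exists, so f is irreducible over GF(3).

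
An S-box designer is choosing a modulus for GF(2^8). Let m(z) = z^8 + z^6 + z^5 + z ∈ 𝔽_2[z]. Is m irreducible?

No

Check for roots in 𝔽_2: m(0) = 0 → root; m(1) = 0 → root.
m(0) = 0, so (z) divides m(z); m is reducible.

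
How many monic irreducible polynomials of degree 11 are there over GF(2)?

186

x^(2^11) − x is the product of all monic irreducibles of degree dividing 11; Möbius inversion gives N = (1/11) Σ μ(11/d)·2^d.
Divisors of 11: 1, 11; μ(11/d) for each: -1, 1.
Σ = − 2^1 + 2^11 = 2046.
N = 2046/11 = 186.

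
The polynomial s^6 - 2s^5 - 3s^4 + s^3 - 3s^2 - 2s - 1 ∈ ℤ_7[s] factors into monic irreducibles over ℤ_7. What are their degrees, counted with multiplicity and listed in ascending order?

Write f(s) = s^6 - 2s^5 - 3s^4 + s^3 - 3s^2 - 2s - 1.
Linear factors from roots: (s - 3), (s + 2).
Complete factorization: f(s) = (s + 2)·(s - 3)·(s^4 - s^3 + 2s^2 - 3s - 1).
Factor degrees with multiplicity: 1 + 1 + 4 = 6.

1, 1, 4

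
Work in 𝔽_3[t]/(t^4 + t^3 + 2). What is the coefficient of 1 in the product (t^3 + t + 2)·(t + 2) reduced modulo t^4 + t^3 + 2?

Multiply in 𝔽_3[t]: (t^3 + t + 2)·(t + 2) = t^4 + 2t^3 + t^2 + t + 1.
Reduce using t^4 ≡ 2t^3 + 1 (mod t^4 + t^3 + 2).
Reduced: t^3 + t^2 + t + 2.

2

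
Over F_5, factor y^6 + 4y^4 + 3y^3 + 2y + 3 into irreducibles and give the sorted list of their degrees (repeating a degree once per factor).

Write f(y) = y^6 + 4y^4 + 3y^3 + 2y + 3.
Roots in F_5: f(0) = 3; f(1) = 3; f(2) = 4; f(3) = 3; f(4) = 3.
Complete factorization: f(y) = (y^6 + 4y^4 + 3y^3 + 2y + 3).
Factor degrees with multiplicity: 6 = 6.

6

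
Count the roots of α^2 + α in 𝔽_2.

2

Write g(α) = α^2 + α.
Evaluate at each of the 2 elements of 𝔽_2:
g(0) = 0 → root; g(1) = 0 → root.
Roots: {0, 1}.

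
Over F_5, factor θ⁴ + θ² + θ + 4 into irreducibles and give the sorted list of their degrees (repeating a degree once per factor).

Write f(θ) = θ⁴ + θ² + θ + 4.
Roots in F_5: f(0) = 4; f(1) = 2; f(2) = 1; f(3) = 2; f(4) = 0 → root.
Linear factors from roots: (θ + 1).
Complete factorization: f(θ) = (θ + 1)^2·(θ² + 3θ + 4).
Factor degrees with multiplicity: 1 + 1 + 2 = 4.

1, 1, 2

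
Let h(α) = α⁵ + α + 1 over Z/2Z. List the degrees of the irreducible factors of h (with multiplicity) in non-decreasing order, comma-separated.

2, 3

Roots in Z/2Z: h(0) = 1; h(1) = 1.
Complete factorization: h(α) = (α² + α + 1)·(α³ + α² + 1).
Factor degrees with multiplicity: 2 + 3 = 5.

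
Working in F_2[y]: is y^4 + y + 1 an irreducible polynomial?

Yes

Write f(y) = y^4 + y + 1.
Check for roots in F_2: f(0) = 1; f(1) = 1.
No roots, so no linear factors.
Monic irreducibles of degree 2 over GF(2): y^2 + y + 1.
None of them divide f (all give nonzero remainder).
No irreducible factor of degree ≤ 2 exists, so f is irreducible over GF(2).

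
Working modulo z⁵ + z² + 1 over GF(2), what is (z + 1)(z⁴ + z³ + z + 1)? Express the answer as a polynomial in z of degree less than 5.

z^3

Multiply in GF(2)[z]: (z + 1)·(z⁴ + z³ + z + 1) = z⁵ + z³ + z² + 1.
Reduce using z⁵ ≡ z² + 1 (mod z⁵ + z² + 1).
Reduced: z³.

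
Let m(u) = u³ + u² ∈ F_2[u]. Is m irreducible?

No

Check for roots in F_2: m(0) = 0 → root; m(1) = 0 → root.
m(0) = 0, so (u) divides m(u); m is reducible.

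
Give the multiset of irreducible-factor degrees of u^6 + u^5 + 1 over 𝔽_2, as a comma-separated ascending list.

6

Write h(u) = u^6 + u^5 + 1.
Roots in 𝔽_2: h(0) = 1; h(1) = 1.
Complete factorization: h(u) = (u^6 + u^5 + 1).
Factor degrees with multiplicity: 6 = 6.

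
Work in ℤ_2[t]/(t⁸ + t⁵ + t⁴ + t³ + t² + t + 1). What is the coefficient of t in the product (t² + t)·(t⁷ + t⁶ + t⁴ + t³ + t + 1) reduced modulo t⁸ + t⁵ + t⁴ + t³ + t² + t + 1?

0

Multiply in ℤ_2[t]: (t² + t)·(t⁷ + t⁶ + t⁴ + t³ + t + 1) = t⁹ + t⁷ + t⁶ + t⁴ + t³ + t.
Reduce using t⁸ ≡ t⁵ + t⁴ + t³ + t² + t + 1 (mod t⁸ + t⁵ + t⁴ + t³ + t² + t + 1).
Reduced: t⁷ + t⁵ + t².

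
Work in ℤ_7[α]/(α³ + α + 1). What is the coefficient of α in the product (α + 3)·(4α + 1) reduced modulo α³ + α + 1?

Multiply in ℤ_7[α]: (α + 3)·(4α + 1) = 4α² + 6α + 3.
Reduced: 4α² + 6α + 3.

6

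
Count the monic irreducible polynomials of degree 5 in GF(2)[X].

By the necklace-counting formula, N_2(5) = (1/5) Σ_{d|5} μ(5/d)·2^d.
Divisors of 5: 1, 5; μ(5/d) for each: -1, 1.
Σ = − 2^1 + 2^5 = 30.
N = 30/5 = 6.

6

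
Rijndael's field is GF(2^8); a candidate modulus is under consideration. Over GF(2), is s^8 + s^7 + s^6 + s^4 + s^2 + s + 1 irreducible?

Yes

Write m(s) = s^8 + s^7 + s^6 + s^4 + s^2 + s + 1.
Check for roots in GF(2): m(0) = 1; m(1) = 1.
No roots, so no linear factors.
Monic irreducibles of degree 2 over GF(2): s^2 + s + 1.
None of them divide m (all give nonzero remainder).
Monic irreducibles of degree 3 over GF(2): s^3 + s + 1, s^3 + s^2 + 1.
None of them divide m (all give nonzero remainder).
Monic irreducibles of degree 4 over GF(2): s^4 + s + 1, s^4 + s^3 + 1, s^4 + s^3 + s^2 + s + 1.
None of them divide m (all give nonzero remainder).
No irreducible factor of degree ≤ 4 exists, so m is irreducible over GF(2).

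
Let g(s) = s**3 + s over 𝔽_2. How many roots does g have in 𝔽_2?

2

Evaluate at each of the 2 elements of 𝔽_2:
g(0) = 0 → root; g(1) = 0 → root.
Roots: {0, 1}.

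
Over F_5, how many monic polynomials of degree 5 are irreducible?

624

The number of monic irreducibles of degree 5 over GF(5) is (1/5)·Σ_{d∣5} μ(5/d) 5^d.
Divisors of 5: 1, 5; μ(5/d) for each: -1, 1.
Σ = − 5^1 + 5^5 = 3120.
N = 3120/5 = 624.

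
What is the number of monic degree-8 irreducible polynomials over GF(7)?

The number of monic irreducibles of degree 8 over GF(7) is (1/8)·Σ_{d∣8} μ(8/d) 7^d.
Divisors of 8: 1, 2, 4, 8; μ(8/d) for each: 0, 0, -1, 1.
Σ = − 7^4 + 7^8 = 5762400.
N = 5762400/8 = 720300.

720300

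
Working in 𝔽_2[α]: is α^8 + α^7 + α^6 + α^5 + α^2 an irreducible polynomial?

No

Write h(α) = α^8 + α^7 + α^6 + α^5 + α^2.
Check for roots in 𝔽_2: h(0) = 0 → root; h(1) = 1.
h(0) = 0, so (α) divides h(α); h is reducible.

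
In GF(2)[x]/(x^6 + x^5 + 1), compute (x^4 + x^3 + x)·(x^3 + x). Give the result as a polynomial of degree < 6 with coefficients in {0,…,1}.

x^5 + x^2 + x

Multiply in GF(2)[x]: (x^4 + x^3 + x)·(x^3 + x) = x^7 + x^6 + x^5 + x^2.
Reduce using x^6 ≡ x^5 + 1 (mod x^6 + x^5 + 1).
Reduced: x^5 + x^2 + x.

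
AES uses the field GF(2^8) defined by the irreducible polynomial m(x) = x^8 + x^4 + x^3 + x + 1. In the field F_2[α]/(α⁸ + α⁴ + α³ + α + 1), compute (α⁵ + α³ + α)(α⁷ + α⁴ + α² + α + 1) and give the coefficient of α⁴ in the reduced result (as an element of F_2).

1

Multiply in F_2[α]: (α⁵ + α³ + α)·(α⁷ + α⁴ + α² + α + 1) = α¹² + α¹⁰ + α⁹ + α⁸ + α⁶ + α⁵ + α⁴ + α² + α.
Reduce using α⁸ ≡ α⁴ + α³ + α + 1 (mod α⁸ + α⁴ + α³ + α + 1).
Reduced: α⁷ + α⁴ + α³ + α².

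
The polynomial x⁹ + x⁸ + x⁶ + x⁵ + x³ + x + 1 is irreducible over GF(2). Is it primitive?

Yes

Write f(x) = x⁹ + x⁸ + x⁶ + x⁵ + x³ + x + 1.
|GF(2^9)^×| = 2^9 − 1 = 511. Prime factorization: 511 = 7·73.
f is primitive ⇔ x has order 511 in GF(2)[x]/(f), i.e. x^(511/q) ≠ 1 for each prime q | 511.
x^(73) mod f = x⁶ + x⁵ + x³ + x² + x + 1.
x^(7) mod f = x⁷.
None equal 1, so x has full order 511; f is primitive.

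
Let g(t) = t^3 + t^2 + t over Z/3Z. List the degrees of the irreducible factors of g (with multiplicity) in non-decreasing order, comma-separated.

1, 1, 1

Roots in Z/3Z: g(0) = 0 → root; g(1) = 0 → root; g(2) = 2.
Linear factors from roots: (t), (t + 2).
Complete factorization: g(t) = (t)·(t + 2)^2.
Factor degrees with multiplicity: 1 + 1 + 1 = 3.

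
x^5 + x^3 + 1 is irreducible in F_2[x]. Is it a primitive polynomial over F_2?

Write f(x) = x^5 + x^3 + 1.
|GF(2^5)^×| = 2^5 − 1 = 31. Prime factorization: 31 = 31.
f is primitive ⇔ x has order 31 in GF(2)[x]/(f), i.e. x^(31/q) ≠ 1 for each prime q | 31.
x^(1) mod f = x.
None equal 1, so x has full order 31; f is primitive.

Yes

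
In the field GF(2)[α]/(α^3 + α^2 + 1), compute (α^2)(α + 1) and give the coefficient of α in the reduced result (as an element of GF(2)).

0

Multiply in GF(2)[α]: (α^2)·(α + 1) = α^3 + α^2.
Reduce using α^3 ≡ α^2 + 1 (mod α^3 + α^2 + 1).
Reduced: 1.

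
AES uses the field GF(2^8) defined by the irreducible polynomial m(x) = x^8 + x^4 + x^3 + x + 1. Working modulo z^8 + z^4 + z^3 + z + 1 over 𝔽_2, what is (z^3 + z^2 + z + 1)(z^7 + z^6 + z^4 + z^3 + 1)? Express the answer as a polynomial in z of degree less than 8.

z^7 + z^5 + z^3 + z + 1

Multiply in 𝔽_2[z]: (z^3 + z^2 + z + 1)·(z^7 + z^6 + z^4 + z^3 + 1) = z^10 + z^7 + z^6 + z^2 + z + 1.
Reduce using z^8 ≡ z^4 + z^3 + z + 1 (mod z^8 + z^4 + z^3 + z + 1).
Reduced: z^7 + z^5 + z^3 + z + 1.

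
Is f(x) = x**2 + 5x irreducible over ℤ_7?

Check for roots in ℤ_7: f(0) = 0 → root; f(1) = 6; f(2) = 0 → root; f(3) = 3; f(4) = 1; f(5) = 1; f(6) = 3.
f(0) = 0, so (x) divides f(x); f is reducible.

No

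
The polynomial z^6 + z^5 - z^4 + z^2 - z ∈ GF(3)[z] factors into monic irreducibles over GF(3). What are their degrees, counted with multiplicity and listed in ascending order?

Write h(z) = z^6 + z^5 - z^4 + z^2 - z.
Roots in GF(3): h(0) = 0 → root; h(1) = 1; h(2) = 1.
Linear factors from roots: (z).
Complete factorization: h(z) = (z)·(z^2 + 1)·(z^3 + z^2 + z - 1).
Factor degrees with multiplicity: 1 + 2 + 3 = 6.

1, 2, 3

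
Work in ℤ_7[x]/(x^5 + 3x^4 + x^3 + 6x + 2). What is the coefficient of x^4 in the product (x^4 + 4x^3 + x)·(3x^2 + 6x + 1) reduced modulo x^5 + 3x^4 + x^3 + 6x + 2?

Multiply in ℤ_7[x]: (x^4 + 4x^3 + x)·(3x^2 + 6x + 1) = 3x^6 + 4x^5 + 4x^4 + 6x^2 + x.
Reduce using x^5 ≡ 4x^4 + 6x^3 + x + 5 (mod x^5 + 3x^4 + x^3 + 6x + 2).
Reduced: 2x^4 + 5x^3 + 2x^2 + 4x + 3.

2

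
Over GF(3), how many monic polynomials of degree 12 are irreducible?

44220

Gauss's count: N_{3}(12) = (1/12) Σ_{d|12} μ(12/d)·3^d.
Divisors of 12: 1, 2, 3, 4, 6, 12; μ(12/d) for each: 0, 1, 0, -1, -1, 1.
Σ = 3^2 − 3^4 − 3^6 + 3^12 = 530640.
N = 530640/12 = 44220.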